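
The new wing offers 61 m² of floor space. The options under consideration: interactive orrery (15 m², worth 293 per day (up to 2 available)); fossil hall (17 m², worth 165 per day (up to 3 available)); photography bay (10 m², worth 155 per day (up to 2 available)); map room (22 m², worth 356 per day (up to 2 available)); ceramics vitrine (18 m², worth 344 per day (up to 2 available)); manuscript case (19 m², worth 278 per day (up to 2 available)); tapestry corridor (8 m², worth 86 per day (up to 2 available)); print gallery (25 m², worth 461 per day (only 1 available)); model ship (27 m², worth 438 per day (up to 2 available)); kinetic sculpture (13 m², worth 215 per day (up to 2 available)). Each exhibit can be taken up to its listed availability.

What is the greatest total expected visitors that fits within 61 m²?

1149

Taking the top-ratio exhibits first gives 2×interactive orrery + ceramics vitrine + kinetic sculpture for 1145 (61 m²).
Replace 2×interactive orrery and kinetic sculpture with ceramics vitrine + print gallery: the trade gains 4 net, giving 1149 at 61 m².
That's the maximum — no swap from here does better than 1149.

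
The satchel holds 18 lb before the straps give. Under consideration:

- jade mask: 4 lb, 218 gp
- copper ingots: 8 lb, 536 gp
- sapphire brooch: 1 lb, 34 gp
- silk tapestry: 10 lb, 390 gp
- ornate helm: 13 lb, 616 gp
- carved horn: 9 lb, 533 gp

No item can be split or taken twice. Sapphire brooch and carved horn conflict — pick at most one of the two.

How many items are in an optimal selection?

2

Best achievable value is 1069.
One optimal bundle: copper ingots + carved horn (17 lb).
Any selection reaching 1069 contains exactly 2 items.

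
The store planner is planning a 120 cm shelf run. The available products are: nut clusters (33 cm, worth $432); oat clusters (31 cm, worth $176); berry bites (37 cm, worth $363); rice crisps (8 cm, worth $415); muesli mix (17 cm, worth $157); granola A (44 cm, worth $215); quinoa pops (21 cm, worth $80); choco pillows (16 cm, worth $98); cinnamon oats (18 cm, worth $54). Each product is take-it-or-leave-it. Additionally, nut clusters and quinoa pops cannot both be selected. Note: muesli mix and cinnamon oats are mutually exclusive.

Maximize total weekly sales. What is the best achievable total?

1465

Best packing: nut clusters + berry bites + rice crisps + muesli mix + choco pillows — 111 cm, 1465 total.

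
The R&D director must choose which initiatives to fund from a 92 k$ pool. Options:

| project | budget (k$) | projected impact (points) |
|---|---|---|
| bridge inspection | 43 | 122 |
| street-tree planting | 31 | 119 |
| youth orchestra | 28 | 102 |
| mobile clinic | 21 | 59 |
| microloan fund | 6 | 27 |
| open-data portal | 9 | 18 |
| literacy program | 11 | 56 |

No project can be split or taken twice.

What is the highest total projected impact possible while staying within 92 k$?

336

Greedy by ratio would take street-tree planting + youth orchestra + microloan fund + open-data portal + literacy program: 85 k$ used, total 322.
The 15 k$ tied up in microloan fund and open-data portal is better spent on mobile clinic — total rises to 336 (91 k$).
Next best is bridge inspection + street-tree planting + microloan fund + literacy program at 324 (91 k$) — short by 12.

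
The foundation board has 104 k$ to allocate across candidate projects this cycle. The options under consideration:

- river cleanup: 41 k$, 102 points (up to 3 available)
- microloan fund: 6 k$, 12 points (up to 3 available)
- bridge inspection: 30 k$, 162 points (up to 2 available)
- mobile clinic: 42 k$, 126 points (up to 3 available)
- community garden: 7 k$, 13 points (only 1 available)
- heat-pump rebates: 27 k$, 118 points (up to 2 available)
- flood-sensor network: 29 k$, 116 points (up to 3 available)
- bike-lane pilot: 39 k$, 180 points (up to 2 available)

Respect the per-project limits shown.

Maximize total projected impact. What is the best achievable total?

The ratio ordering already packs tightly: 2×bridge inspection + bike-lane pilot, 99 k$, 504.
The spare 5 k$ is too small for any remaining project, and no exchange beats 504.

504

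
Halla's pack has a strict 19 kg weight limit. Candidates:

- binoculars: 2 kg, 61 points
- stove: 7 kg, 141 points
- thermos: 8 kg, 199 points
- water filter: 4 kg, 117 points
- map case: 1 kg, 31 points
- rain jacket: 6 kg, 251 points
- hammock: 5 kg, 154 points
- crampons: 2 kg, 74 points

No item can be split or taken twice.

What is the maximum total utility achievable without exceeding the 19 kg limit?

A density-first pass picks binoculars + map case + rain jacket + hammock + crampons — 571 at 16 kg.
Replace map case with water filter: the trade gains 86 net, giving 657 at 19 kg.
That's the maximum — no swap from here does better than 657.

657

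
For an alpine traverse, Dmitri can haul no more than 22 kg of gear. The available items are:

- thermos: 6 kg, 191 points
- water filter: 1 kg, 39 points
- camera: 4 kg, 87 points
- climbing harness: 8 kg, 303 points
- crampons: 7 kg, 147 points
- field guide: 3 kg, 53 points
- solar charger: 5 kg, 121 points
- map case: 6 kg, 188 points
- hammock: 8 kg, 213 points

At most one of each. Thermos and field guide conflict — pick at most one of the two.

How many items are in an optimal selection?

4

Optimal total is 721.
thermos + water filter + climbing harness + map case hits 721 at 21 kg.
All optima have 4 items.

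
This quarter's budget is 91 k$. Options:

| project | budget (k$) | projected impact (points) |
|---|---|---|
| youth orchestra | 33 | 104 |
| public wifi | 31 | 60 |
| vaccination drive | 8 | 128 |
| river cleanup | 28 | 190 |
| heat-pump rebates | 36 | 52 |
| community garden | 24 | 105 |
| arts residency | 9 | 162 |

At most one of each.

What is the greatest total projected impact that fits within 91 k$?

Vaccination drive + river cleanup + community garden + arts residency uses 69 of the 91 k$ and totals 585.
The closest alternative, youth orchestra + vaccination drive + river cleanup + arts residency, reaches only 584.

585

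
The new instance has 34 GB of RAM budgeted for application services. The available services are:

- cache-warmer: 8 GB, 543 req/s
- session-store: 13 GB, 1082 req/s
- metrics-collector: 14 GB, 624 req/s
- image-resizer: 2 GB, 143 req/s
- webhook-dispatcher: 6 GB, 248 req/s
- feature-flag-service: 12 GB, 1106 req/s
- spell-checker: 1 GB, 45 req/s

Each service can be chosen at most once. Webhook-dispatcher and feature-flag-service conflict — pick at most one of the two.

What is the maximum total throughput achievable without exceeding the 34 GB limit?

2776

Best packing: cache-warmer + session-store + feature-flag-service + spell-checker — 34 GB, 2776 total.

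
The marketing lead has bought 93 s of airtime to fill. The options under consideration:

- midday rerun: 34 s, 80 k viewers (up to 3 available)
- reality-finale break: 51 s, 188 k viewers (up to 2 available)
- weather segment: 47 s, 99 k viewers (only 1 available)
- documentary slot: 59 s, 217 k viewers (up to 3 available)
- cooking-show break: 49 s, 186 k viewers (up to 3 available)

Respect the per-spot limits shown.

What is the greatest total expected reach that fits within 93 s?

By expected reach per s: cooking-show break 3.80, reality-finale break 3.69, documentary slot 3.68, midday rerun 2.35 lead.
Filling by ratio: midday rerun + cooking-show break for 266, with 10 s left unused.
The 49 s tied up in cooking-show break is better spent on documentary slot — total rises to 297 (93 s).
Nothing else within 93 s beats 297.

297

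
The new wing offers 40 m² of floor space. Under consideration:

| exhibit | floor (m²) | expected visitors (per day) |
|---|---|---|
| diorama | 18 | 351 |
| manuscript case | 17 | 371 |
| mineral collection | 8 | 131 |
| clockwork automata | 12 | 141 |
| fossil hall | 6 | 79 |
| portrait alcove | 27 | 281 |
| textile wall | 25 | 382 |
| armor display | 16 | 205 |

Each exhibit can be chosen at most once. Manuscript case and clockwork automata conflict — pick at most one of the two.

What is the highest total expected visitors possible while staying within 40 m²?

Ranking by ratio (expected visitors/m²): manuscript case 21.82, diorama 19.50, mineral collection 16.38.
The ratio ordering already packs tightly: diorama + manuscript case, 35 m², 722.

722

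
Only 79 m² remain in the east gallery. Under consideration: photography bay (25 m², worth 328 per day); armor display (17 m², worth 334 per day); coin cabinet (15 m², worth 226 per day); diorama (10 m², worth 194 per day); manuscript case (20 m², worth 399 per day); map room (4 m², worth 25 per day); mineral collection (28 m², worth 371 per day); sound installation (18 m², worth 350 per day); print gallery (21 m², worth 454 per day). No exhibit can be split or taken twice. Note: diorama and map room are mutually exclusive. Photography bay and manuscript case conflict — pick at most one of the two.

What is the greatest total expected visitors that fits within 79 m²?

1537

Best packing: armor display + manuscript case + sound installation + print gallery — 76 m², 1537 total.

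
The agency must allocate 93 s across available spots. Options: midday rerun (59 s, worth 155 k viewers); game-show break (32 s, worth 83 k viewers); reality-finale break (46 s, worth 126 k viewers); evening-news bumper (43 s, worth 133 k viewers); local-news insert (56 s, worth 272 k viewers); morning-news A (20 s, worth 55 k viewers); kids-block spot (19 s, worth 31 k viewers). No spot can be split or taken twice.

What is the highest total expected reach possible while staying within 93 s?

355

Greedy by ratio would take local-news insert + morning-news A: 76 s used, total 327.
The 20 s tied up in morning-news A is better spent on game-show break — total rises to 355 (88 s).
The spare 5 s is too small for any remaining spot, and no exchange beats 355.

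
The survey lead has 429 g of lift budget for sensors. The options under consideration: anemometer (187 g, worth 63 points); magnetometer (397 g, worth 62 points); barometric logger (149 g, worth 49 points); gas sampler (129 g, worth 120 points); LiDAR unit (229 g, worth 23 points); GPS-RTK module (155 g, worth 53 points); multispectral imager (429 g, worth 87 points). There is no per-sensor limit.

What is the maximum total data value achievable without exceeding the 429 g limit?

360

Ranking by ratio (data value/g): gas sampler 0.93, GPS-RTK module 0.34, anemometer 0.34.
Best packing: 3×gas sampler — 387 g, 360 total.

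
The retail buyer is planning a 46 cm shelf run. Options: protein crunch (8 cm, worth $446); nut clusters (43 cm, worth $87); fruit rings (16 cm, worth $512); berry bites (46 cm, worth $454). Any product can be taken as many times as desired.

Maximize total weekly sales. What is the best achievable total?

Best packing: 5×protein crunch — 40 cm, 2230 total.

2230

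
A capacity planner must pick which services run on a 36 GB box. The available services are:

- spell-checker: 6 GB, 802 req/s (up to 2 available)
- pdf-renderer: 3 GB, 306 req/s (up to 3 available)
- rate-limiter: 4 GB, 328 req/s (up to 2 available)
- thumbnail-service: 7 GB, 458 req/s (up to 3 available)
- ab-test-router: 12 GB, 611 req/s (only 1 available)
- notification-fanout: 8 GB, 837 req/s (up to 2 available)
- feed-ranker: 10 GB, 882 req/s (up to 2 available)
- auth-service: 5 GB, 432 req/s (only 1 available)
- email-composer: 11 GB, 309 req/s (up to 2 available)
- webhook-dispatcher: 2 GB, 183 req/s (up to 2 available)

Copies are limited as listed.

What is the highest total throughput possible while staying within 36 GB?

By throughput per GB: spell-checker 133.67, notification-fanout 104.62, pdf-renderer 102.00, webhook-dispatcher 91.50 lead.
2×spell-checker + 2×pdf-renderer + 2×notification-fanout + webhook-dispatcher uses 36 of the 36 GB and totals 4073.
Every other selection either busts 36 GB or exceeds an availability limit or fails to beat 4073.

4073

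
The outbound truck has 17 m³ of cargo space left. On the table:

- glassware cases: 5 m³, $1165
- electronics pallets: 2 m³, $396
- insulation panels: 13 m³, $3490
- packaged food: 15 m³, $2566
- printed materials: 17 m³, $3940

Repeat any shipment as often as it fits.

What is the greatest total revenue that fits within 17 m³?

4282

Best packing: 2×electronics pallets + insulation panels — 17 m³, 4282 total.
Nothing else within 17 m³ beats 4282.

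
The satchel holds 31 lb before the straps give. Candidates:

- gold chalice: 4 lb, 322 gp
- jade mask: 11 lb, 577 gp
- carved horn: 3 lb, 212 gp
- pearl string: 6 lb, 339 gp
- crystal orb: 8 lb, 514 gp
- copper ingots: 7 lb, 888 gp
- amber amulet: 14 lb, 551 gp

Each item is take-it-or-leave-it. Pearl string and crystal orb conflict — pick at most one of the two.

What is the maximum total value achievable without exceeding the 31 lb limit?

2338

Best packing: gold chalice + jade mask + carved horn + pearl string + copper ingots — 31 lb, 2338 total.
Runner-up gold chalice + jade mask + crystal orb + copper ingots tops out at 2301.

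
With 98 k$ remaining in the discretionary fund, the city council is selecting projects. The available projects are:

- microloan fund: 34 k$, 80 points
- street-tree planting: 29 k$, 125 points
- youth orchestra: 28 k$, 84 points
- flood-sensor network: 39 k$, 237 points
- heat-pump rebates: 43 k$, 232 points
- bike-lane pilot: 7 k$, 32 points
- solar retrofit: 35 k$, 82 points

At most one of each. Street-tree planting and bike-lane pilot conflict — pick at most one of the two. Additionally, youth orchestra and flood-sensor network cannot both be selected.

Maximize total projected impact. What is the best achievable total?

Ranking by ratio (projected impact/k$): flood-sensor network 6.08, heat-pump rebates 5.40, bike-lane pilot 4.57, street-tree planting 4.31.
Flood-sensor network + heat-pump rebates + bike-lane pilot uses 89 of the 98 k$ and totals 501.

501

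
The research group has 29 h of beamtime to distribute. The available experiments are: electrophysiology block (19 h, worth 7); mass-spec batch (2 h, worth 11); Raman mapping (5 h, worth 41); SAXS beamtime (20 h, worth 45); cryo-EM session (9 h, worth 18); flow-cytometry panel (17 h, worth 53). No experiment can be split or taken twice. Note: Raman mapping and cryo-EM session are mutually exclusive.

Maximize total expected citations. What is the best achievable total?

The ratio ordering already packs tightly: mass-spec batch + Raman mapping + flow-cytometry panel, 24 h, 105.

105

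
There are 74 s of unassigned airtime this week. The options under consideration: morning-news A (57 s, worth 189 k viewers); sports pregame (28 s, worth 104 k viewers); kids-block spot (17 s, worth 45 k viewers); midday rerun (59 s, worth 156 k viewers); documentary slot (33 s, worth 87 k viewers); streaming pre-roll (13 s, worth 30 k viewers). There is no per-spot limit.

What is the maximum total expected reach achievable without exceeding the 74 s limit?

Density check — sports pregame 3.71, morning-news A 3.32, kids-block spot 2.65, midday rerun 2.64 are the best per s.
Taking 2×sports pregame + kids-block spot: 73 s used, 253 in expected reach.
The spare 1 s is too small for any remaining spot, and no exchange beats 253.

253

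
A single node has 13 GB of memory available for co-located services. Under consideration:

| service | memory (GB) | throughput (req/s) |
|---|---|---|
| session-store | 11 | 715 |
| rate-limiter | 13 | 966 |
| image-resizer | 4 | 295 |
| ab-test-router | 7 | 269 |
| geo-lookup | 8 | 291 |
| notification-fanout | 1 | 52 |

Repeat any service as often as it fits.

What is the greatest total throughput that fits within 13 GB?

Density check — rate-limiter 74.31, image-resizer 73.75, session-store 65.00, notification-fanout 52.00 are the best per GB.
Best packing: rate-limiter — 13 GB, 966 total.

966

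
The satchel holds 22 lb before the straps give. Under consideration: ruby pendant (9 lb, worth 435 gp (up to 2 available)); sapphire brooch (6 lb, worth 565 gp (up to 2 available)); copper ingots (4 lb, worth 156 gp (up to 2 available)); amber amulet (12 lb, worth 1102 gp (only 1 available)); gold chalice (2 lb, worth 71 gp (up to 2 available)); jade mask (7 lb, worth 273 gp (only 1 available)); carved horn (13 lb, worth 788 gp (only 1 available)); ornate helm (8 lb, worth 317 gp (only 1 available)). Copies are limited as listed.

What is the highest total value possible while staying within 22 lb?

1823

Greedy by ratio would take ruby pendant + 2×sapphire brooch: 21 lb used, total 1565.
Replace ruby pendant and sapphire brooch with copper ingots + amber amulet: the trade gains 258 net, giving 1823 at 22 lb.
Nothing else within 22 lb beats 1823.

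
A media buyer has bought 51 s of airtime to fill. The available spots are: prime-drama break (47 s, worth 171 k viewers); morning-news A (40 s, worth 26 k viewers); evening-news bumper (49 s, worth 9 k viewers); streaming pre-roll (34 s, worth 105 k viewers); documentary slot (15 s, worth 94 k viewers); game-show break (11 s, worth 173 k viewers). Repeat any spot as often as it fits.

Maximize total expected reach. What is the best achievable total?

Best packing: 4×game-show break — 44 s, 692 total.
No other feasible combination exceeds 692.

692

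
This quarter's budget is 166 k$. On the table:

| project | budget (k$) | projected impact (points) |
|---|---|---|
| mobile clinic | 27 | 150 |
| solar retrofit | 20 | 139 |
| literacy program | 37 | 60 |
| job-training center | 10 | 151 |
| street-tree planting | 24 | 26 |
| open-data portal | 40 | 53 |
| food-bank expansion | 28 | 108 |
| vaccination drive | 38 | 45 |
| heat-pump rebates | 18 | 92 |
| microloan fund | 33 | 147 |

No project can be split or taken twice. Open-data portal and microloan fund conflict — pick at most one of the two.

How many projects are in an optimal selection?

Optimal total is 813.
mobile clinic + solar retrofit + job-training center + street-tree planting + food-bank expansion + heat-pump rebates + microloan fund hits 813 at 160 k$.
Every optimal selection uses 7 projects.

7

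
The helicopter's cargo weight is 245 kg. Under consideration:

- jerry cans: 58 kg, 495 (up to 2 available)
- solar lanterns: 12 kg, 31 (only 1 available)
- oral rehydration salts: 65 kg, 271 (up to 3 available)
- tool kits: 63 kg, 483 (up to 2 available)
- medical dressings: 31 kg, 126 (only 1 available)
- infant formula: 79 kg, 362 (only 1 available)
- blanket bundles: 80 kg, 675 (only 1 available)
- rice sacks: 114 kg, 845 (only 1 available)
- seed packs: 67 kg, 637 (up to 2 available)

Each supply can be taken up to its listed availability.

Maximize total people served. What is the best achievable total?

2075

Greedy by ratio would take jerry cans + solar lanterns + medical dressings + 2×seed packs: 235 kg used, total 1926.
Replace jerry cans and solar lanterns with blanket bundles: the trade gains 149 net, giving 2075 at 245 kg.
Nothing else within 245 kg beats 2075.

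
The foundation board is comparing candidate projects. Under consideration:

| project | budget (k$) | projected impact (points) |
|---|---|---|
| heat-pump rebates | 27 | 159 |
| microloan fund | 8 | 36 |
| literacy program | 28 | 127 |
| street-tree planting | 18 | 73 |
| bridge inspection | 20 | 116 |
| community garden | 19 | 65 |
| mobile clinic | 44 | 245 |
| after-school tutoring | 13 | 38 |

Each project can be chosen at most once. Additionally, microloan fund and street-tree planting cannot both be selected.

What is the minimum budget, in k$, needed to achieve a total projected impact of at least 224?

44

Look for the lowest-budget combination reaching 224.
mobile clinic reaches 245 using 44 k$.
Any bundle with less than 44 k$ falls short of 224.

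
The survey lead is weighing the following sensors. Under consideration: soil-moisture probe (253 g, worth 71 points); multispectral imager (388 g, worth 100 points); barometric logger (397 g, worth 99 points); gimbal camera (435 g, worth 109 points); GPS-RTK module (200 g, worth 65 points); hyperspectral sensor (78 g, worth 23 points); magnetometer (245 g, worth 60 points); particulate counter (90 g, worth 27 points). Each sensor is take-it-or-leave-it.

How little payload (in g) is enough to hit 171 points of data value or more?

613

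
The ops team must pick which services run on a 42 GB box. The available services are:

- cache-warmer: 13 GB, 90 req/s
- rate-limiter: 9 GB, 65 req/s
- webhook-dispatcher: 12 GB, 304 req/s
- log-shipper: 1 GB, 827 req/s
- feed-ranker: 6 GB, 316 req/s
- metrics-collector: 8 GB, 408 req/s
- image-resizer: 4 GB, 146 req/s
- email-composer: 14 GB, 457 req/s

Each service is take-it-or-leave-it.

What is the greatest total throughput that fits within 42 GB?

Ranking by ratio (throughput/GB): log-shipper 827.00, feed-ranker 52.67, metrics-collector 51.00.
Greedy by ratio would take rate-limiter + log-shipper + feed-ranker + metrics-collector + image-resizer + email-composer: 42 GB used, total 2219.
Replace rate-limiter and image-resizer with webhook-dispatcher: the trade gains 93 net, giving 2312 at 41 GB.

2312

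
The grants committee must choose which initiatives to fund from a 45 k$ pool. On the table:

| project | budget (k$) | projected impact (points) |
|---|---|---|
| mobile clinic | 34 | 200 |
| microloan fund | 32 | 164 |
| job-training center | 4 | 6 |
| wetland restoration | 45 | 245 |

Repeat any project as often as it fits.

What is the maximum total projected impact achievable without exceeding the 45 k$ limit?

Ranking by ratio (projected impact/k$): mobile clinic 5.88, wetland restoration 5.44, microloan fund 5.12, job-training center 1.50.
Greedy by ratio would take mobile clinic + 2×job-training center: 42 k$ used, total 212.
Dropping mobile clinic and 2×job-training center frees 42 k$; slotting in wetland restoration (45 k$) lifts the total to 245 at 45 k$.

245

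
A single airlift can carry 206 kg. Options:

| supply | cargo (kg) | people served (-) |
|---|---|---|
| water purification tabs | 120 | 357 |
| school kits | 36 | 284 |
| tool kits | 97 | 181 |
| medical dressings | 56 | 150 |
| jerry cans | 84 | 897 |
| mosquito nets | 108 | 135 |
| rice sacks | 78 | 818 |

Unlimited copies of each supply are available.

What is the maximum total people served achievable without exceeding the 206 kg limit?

By people served per kg: jerry cans 10.68, rice sacks 10.49, school kits 7.89 lead.
Best packing: school kits + 2×jerry cans — 204 kg, 2078 total.
The spare 2 kg is too small for any remaining supply, and no exchange beats 2078.

2078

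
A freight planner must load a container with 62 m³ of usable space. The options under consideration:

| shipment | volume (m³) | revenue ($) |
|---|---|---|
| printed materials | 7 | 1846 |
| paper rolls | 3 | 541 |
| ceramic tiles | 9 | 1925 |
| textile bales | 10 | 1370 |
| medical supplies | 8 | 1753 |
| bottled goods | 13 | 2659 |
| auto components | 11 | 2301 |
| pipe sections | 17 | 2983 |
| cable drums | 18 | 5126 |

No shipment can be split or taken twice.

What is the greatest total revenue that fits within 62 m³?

The ratio heuristic lands on printed materials + paper rolls + ceramic tiles + medical supplies + auto components + cable drums (13492) but leaves 6 m³ idle.
The 8 m³ tied up in medical supplies is better spent on bottled goods — total rises to 14398 (61 m³).

14398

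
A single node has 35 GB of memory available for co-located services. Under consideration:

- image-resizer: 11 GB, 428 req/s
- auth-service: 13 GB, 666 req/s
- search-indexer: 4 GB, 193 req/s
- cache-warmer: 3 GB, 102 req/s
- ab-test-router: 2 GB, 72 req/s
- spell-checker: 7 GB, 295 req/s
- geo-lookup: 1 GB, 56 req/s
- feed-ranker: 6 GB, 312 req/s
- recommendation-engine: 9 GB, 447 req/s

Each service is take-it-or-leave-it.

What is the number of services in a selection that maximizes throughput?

The maximum throughput within 35 GB is 1746.
auth-service + search-indexer + ab-test-router + geo-lookup + feed-ranker + recommendation-engine hits 1746 at 35 GB.
Every optimal selection uses 6 services.

6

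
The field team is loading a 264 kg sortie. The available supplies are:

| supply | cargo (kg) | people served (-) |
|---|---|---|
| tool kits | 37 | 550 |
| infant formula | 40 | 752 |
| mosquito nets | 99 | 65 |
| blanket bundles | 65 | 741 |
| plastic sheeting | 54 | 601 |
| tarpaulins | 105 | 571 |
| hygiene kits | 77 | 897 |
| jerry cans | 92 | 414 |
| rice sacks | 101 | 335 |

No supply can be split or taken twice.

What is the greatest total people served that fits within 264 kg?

2991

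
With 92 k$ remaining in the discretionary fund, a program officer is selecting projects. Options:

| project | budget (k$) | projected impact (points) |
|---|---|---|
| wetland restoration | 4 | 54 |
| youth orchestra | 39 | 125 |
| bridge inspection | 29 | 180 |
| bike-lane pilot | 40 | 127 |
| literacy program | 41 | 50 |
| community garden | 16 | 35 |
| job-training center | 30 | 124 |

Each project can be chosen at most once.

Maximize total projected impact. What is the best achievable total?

Greedy by ratio would take wetland restoration + bridge inspection + community garden + job-training center: 79 k$ used, total 393.
Dropping job-training center frees 30 k$; slotting in bike-lane pilot (40 k$) lifts the total to 396 at 89 k$.

396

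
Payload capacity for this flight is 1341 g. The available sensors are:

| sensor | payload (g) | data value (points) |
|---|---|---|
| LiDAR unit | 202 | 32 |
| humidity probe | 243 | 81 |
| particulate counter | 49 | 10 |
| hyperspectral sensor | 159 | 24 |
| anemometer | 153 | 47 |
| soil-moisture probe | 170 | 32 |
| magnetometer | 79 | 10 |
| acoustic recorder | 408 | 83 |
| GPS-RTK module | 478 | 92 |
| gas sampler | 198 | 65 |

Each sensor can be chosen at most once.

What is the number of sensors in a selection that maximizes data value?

The maximum data value within 1341 g is 332.
For example humidity probe + hyperspectral sensor + anemometer + soil-moisture probe + acoustic recorder + gas sampler achieves it, using 1331 g.
Any selection reaching 332 contains exactly 6 sensors.

6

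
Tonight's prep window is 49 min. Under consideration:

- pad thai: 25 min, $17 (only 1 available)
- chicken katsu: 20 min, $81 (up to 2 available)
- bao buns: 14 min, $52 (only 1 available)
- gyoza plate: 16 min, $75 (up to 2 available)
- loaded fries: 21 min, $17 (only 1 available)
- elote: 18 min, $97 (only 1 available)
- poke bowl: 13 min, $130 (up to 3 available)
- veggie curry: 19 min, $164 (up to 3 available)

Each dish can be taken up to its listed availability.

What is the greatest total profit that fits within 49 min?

A density-first pass picks 3×poke bowl — 390 at 39 min.
The 13 min tied up in poke bowl is better spent on veggie curry — total rises to 424 (45 min).
That's the maximum — no swap from here does better than 424.

424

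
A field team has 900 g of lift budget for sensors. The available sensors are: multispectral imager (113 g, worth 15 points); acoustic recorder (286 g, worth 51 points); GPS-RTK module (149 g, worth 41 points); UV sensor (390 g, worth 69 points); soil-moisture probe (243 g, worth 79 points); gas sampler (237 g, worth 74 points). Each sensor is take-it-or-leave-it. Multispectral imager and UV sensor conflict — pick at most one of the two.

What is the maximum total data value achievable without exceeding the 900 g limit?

222

Ranking by ratio (data value/g): soil-moisture probe 0.33, gas sampler 0.31, GPS-RTK module 0.28, acoustic recorder 0.18.
The ratio heuristic lands on multispectral imager + GPS-RTK module + soil-moisture probe + gas sampler (209) but leaves 158 g idle.
Replace multispectral imager and GPS-RTK module with UV sensor: the trade gains 13 net, giving 222 at 870 g.
Nothing else feasible within 900 g beats 222.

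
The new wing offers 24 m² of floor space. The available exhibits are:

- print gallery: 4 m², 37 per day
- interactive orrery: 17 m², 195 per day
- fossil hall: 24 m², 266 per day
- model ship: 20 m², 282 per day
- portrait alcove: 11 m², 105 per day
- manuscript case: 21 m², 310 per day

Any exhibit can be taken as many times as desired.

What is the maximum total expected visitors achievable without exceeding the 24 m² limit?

A density-first pass picks manuscript case — 310 at 21 m².
Dropping manuscript case frees 21 m²; slotting in print gallery + model ship (24 m²) lifts the total to 319 at 24 m².

319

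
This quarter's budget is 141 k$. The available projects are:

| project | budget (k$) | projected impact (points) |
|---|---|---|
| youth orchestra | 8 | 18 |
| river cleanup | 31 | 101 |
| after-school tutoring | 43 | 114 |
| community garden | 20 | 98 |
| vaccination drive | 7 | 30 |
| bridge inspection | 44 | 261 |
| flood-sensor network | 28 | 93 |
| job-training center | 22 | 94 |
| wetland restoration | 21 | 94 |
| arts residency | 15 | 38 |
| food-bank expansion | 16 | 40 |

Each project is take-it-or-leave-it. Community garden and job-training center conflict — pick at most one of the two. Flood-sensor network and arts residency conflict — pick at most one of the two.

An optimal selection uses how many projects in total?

6

The maximum projected impact within 141 k$ is 624.
river cleanup + community garden + vaccination drive + bridge inspection + wetland restoration + food-bank expansion hits 624 at 139 k$.
Every optimal selection uses 6 projects.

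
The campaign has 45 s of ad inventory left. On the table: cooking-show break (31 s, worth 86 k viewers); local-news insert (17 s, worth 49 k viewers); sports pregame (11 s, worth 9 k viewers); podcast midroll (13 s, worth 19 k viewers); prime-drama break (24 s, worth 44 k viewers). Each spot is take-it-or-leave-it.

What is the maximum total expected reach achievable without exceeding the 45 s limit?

105

The ratio heuristic lands on local-news insert + prime-drama break (93) but leaves 4 s idle.
The 41 s tied up in local-news insert and prime-drama break is better spent on cooking-show break + podcast midroll — total rises to 105 (44 s).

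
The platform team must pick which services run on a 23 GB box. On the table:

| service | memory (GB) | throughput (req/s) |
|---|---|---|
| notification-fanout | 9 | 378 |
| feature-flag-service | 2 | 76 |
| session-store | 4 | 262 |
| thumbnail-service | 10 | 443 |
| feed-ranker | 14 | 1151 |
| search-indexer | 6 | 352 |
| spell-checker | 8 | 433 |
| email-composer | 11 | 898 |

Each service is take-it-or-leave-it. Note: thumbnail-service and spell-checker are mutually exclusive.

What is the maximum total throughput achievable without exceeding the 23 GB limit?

1593

The ratio heuristic lands on feature-flag-service + session-store + feed-ranker (1489) but leaves 3 GB idle.
Dropping feature-flag-service and feed-ranker frees 16 GB; slotting in spell-checker + email-composer (19 GB) lifts the total to 1593 at 23 GB.
Next best is feature-flag-service + session-store + search-indexer + email-composer at 1588 (23 GB) — short by 5.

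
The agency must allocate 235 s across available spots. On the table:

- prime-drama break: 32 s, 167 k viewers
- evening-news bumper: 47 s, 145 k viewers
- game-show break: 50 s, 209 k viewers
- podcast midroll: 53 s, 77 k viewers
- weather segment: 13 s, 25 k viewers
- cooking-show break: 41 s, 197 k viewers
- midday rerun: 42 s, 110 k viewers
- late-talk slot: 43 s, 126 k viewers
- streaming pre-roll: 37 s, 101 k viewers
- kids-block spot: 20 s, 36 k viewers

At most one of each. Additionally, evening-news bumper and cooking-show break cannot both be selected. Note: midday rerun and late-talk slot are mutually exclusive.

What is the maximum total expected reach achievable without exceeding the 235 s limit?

Taking prime-drama break + game-show break + weather segment + cooking-show break + midday rerun + streaming pre-roll + kids-block spot: 235 s used, 845 in expected reach.
An exhaustive check of the 1024 subsets confirms 845.

845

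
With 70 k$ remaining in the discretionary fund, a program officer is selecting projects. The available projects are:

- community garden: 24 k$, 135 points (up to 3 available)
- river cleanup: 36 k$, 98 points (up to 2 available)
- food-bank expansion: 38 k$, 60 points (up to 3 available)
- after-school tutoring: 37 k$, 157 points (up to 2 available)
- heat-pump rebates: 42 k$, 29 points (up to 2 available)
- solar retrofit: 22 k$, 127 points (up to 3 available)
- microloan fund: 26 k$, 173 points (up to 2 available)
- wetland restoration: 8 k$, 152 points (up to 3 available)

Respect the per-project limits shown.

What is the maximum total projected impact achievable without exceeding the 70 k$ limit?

718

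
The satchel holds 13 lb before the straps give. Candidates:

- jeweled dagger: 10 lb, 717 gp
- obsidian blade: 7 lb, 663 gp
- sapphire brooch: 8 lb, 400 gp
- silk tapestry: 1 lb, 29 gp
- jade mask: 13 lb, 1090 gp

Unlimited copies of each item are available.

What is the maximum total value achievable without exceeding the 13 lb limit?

1090

Density check — obsidian blade 94.71, jade mask 83.85, jeweled dagger 71.70 are the best per lb.
Taking the top-ratio items first gives obsidian blade + 6×silk tapestry for 837 (13 lb).
Dropping obsidian blade and 6×silk tapestry frees 13 lb; slotting in jade mask (13 lb) lifts the total to 1090 at 13 lb.
That's the maximum — no swap from here does better than 1090.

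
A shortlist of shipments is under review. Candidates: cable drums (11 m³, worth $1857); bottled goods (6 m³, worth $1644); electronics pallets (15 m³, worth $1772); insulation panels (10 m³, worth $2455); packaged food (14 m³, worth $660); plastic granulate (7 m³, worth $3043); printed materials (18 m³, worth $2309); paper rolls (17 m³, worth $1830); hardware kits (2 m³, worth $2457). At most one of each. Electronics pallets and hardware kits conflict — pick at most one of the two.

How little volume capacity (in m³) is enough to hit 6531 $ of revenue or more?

Need the lightest bundle worth ≥ 6531.
bottled goods + plastic granulate + hardware kits reaches 7144 using 15 m³.
Below 15 m³ the best achievable stays under 6531.

15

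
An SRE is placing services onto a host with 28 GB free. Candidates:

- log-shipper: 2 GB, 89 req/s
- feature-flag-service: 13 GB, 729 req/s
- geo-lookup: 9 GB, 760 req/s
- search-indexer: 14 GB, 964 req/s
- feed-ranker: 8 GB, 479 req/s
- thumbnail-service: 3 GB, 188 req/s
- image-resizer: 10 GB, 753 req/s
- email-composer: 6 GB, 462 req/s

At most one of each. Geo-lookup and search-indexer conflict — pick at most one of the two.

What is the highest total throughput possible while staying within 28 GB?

By throughput per GB: geo-lookup 84.44, email-composer 77.00, image-resizer 75.30, search-indexer 68.86 lead.
Best packing: geo-lookup + thumbnail-service + image-resizer + email-composer — 28 GB, 2163 total.
Every other selection either busts 28 GB or breaks a pairing rule or fails to beat 2163.

2163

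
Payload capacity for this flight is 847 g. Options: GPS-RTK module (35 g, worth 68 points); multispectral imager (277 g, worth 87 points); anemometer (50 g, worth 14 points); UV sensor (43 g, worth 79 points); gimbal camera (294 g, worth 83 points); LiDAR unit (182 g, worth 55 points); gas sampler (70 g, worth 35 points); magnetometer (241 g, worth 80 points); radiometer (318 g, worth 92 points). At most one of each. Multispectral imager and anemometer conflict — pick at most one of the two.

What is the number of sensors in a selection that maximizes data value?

The maximum data value within 847 g is 379.
For example GPS-RTK module + anemometer + UV sensor + gimbal camera + LiDAR unit + magnetometer achieves it, using 845 g.
Every optimal selection uses 6 sensors.

6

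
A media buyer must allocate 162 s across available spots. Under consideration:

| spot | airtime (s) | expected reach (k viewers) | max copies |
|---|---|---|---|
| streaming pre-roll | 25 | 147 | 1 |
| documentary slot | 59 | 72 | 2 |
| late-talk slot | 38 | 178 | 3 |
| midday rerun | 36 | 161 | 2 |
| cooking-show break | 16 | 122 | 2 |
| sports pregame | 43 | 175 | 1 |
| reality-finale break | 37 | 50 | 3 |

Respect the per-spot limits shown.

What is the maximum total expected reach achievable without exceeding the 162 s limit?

The ratio heuristic lands on streaming pre-roll + 2×late-talk slot + 2×cooking-show break (747) but leaves 29 s idle.
Replace cooking-show break with late-talk slot: the trade gains 56 net, giving 803 at 155 s.

803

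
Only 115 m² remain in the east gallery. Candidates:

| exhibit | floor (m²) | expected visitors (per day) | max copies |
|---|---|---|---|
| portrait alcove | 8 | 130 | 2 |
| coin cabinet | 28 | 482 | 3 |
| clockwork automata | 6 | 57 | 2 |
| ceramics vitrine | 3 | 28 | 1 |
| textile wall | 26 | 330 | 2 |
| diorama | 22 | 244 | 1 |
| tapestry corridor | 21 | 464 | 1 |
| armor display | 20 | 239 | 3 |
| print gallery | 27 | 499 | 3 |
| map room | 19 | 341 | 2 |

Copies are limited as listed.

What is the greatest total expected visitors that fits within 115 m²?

2144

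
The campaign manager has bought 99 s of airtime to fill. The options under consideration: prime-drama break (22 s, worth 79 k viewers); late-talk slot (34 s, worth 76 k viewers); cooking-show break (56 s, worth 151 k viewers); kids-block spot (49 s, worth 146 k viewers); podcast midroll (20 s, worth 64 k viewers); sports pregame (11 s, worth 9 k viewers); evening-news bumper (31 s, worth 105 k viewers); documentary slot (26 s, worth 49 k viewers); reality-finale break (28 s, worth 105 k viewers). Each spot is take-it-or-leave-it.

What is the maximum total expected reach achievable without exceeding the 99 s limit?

330

Greedy by ratio would take prime-drama break + sports pregame + evening-news bumper + reality-finale break: 92 s used, total 298.
Replace sports pregame and evening-news bumper with kids-block spot: the trade gains 32 net, giving 330 at 99 s.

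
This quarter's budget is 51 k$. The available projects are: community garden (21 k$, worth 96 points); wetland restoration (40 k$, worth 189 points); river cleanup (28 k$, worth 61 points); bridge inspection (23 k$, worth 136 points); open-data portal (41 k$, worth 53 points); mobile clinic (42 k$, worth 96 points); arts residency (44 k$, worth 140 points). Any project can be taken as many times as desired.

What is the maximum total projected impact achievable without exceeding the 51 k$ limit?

272

Ranking by ratio (projected impact/k$): bridge inspection 5.91, wetland restoration 4.72, community garden 4.57.
2×bridge inspection uses 46 of the 51 k$ and totals 272.
No other feasible combination exceeds 272.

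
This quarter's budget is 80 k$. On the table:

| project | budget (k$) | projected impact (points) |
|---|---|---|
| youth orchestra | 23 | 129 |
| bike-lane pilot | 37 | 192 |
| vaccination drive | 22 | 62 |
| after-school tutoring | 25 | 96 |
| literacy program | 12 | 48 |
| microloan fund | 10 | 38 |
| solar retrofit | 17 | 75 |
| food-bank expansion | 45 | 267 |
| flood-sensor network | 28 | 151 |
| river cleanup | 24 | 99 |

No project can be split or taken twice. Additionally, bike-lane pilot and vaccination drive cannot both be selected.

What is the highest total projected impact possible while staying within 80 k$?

Density check — food-bank expansion 5.93, youth orchestra 5.61, flood-sensor network 5.39, bike-lane pilot 5.19 are the best per k$.
The ratio ordering already packs tightly: youth orchestra + literacy program + food-bank expansion, 80 k$, 444.
The closest alternative, youth orchestra + microloan fund + food-bank expansion, reaches only 434.

444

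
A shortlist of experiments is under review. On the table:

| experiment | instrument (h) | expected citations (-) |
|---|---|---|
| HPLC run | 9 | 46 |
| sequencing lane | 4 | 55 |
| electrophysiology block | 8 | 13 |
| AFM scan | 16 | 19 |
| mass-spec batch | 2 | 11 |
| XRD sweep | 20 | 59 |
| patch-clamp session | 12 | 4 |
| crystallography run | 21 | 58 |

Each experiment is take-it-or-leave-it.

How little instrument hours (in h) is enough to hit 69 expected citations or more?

Minimise h subject to total expected citations ≥ 69.
Taking HPLC run + sequencing lane gives 101 (≥ 69) for 13 h.
No combination under 13 h hits 69.

13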